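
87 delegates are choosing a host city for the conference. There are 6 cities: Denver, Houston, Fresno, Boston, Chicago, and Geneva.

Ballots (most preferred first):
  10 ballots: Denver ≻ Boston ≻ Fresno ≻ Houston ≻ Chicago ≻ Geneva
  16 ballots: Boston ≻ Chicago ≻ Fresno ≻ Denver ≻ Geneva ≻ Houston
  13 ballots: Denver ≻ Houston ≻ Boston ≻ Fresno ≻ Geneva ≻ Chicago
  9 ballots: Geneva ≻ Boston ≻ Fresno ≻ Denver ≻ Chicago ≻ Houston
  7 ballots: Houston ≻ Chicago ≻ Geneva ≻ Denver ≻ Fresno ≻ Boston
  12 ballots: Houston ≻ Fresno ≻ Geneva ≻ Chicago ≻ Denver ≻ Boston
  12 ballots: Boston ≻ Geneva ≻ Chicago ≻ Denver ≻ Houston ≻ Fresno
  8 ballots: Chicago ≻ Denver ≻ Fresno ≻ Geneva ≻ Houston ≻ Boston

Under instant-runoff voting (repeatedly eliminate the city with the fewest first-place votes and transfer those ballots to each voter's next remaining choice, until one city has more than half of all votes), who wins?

Denver

Round 1: Denver 23, Houston 19, Fresno 0, Boston 28, Chicago 8, Geneva 9. Fresno eliminated.
Round 2: Denver 23, Houston 19, Boston 28, Chicago 8, Geneva 9. Chicago eliminated.
Round 3: Denver 31, Houston 19, Boston 28, Geneva 9. Geneva eliminated.
Round 4: Denver 31, Houston 19, Boston 37. Houston eliminated.
Round 5: Denver 50, Boston 37. Denver has a majority (≥44).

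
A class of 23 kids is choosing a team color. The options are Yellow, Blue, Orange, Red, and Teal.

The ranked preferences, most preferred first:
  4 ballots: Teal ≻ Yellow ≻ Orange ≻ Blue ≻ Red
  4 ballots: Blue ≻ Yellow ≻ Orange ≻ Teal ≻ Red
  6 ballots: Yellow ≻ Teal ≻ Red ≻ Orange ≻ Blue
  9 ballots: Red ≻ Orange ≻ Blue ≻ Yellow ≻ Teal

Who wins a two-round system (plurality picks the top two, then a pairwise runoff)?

Yellow

Round 1 first-place votes: Yellow 6, Blue 4, Orange 0, Red 9, Teal 4. Red and Yellow advance.
Runoff: Red is ranked above Yellow on 9 ballots, Yellow above Red on 14.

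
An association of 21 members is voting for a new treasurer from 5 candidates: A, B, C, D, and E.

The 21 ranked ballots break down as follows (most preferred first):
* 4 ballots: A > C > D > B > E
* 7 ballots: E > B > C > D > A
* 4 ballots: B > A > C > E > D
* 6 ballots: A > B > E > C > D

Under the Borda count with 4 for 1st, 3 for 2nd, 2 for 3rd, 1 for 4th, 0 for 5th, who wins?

A: 4×4 + 7×0 + 4×3 + 6×4 = 52
B: 4×1 + 7×3 + 4×4 + 6×3 = 59
C: 4×3 + 7×2 + 4×2 + 6×1 = 40
D: 4×2 + 7×1 + 4×0 + 6×0 = 15
E: 4×0 + 7×4 + 4×1 + 6×2 = 44

B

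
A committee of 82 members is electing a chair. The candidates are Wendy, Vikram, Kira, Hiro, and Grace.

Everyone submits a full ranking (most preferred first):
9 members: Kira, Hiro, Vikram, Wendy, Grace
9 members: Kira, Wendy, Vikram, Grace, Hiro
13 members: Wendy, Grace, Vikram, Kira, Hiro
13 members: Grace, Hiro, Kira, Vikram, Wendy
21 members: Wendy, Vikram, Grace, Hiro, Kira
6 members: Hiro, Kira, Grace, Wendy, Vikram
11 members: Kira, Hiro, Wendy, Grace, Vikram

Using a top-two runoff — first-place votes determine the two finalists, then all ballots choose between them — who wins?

Kira

Round 1 first-place votes: Wendy 34, Vikram 0, Kira 29, Hiro 6, Grace 13. Wendy and Kira advance.
Runoff: Wendy is ranked above Kira on 34 ballots, Kira above Wendy on 48.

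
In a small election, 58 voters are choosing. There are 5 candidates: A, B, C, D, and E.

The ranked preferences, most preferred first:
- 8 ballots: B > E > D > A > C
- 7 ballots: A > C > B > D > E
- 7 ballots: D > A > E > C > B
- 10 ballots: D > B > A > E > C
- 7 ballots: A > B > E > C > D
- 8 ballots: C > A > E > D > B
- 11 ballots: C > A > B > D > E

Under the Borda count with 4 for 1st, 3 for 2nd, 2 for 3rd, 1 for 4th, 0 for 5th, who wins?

A

A: 8×1 + 7×4 + 7×3 + 10×2 + 7×4 + 8×3 + 11×3 = 162
B: 8×4 + 7×2 + 7×0 + 10×3 + 7×3 + 8×0 + 11×2 = 119
C: 8×0 + 7×3 + 7×1 + 10×0 + 7×1 + 8×4 + 11×4 = 111
D: 8×2 + 7×1 + 7×4 + 10×4 + 7×0 + 8×1 + 11×1 = 110
E: 8×3 + 7×0 + 7×2 + 10×1 + 7×2 + 8×2 + 11×0 = 78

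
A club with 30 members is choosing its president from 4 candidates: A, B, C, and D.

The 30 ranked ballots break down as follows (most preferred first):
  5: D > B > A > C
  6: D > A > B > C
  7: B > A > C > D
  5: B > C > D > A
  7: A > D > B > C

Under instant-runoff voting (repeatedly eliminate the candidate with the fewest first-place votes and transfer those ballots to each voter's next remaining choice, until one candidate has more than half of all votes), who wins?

Round 1: A 7, B 12, C 0, D 11. C eliminated.
Round 2: A 7, B 12, D 11. A eliminated.
Round 3: B 12, D 18. D has a majority (≥16).

D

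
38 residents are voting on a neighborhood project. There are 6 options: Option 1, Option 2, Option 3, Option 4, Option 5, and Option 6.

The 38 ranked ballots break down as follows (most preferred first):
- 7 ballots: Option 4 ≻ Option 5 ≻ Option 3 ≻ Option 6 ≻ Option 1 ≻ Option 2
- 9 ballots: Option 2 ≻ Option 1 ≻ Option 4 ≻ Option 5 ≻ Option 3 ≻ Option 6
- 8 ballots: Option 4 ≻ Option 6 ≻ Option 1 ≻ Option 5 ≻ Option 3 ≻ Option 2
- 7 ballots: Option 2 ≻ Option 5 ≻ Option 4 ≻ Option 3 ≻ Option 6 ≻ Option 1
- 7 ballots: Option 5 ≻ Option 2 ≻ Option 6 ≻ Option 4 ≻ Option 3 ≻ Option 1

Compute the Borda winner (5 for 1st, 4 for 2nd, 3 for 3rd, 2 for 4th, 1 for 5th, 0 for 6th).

Option 4

Option 1: 7×1 + 9×4 + 8×3 + 7×0 + 7×0 = 67
Option 2: 7×0 + 9×5 + 8×0 + 7×5 + 7×4 = 108
Option 3: 7×3 + 9×1 + 8×1 + 7×2 + 7×1 = 59
Option 4: 7×5 + 9×3 + 8×5 + 7×3 + 7×2 = 137
Option 5: 7×4 + 9×2 + 8×2 + 7×4 + 7×5 = 125
Option 6: 7×2 + 9×0 + 8×4 + 7×1 + 7×3 = 74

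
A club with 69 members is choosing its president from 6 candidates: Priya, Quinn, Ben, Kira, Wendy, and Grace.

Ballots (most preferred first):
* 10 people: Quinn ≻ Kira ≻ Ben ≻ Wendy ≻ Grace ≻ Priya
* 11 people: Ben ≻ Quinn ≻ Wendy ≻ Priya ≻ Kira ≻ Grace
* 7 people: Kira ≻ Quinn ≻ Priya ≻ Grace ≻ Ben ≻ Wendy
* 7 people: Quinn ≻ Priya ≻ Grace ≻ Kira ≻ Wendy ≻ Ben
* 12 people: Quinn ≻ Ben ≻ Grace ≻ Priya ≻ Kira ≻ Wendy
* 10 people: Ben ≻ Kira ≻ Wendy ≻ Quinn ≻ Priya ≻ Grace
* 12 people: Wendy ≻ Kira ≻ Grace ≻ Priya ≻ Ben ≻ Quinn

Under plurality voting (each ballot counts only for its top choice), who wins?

First-place votes: Priya 0, Quinn 29, Ben 21, Kira 7, Wendy 12, Grace 0.

Quinn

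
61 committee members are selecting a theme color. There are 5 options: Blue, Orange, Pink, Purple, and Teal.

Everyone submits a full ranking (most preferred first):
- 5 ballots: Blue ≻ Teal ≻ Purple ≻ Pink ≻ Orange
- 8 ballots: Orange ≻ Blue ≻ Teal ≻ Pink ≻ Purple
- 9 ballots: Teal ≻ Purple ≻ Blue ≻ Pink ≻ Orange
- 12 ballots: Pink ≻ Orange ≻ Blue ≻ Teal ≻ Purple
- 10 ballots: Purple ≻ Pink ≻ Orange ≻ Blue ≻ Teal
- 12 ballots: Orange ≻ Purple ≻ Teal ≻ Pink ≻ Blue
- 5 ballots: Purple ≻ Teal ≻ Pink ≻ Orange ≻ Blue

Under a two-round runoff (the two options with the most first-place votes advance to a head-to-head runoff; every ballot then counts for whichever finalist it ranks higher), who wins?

Orange

Round 1 first-place votes: Blue 5, Orange 20, Pink 12, Purple 15, Teal 9. Orange and Purple advance.
Runoff: Orange is ranked above Purple on 32 ballots, Purple above Orange on 29.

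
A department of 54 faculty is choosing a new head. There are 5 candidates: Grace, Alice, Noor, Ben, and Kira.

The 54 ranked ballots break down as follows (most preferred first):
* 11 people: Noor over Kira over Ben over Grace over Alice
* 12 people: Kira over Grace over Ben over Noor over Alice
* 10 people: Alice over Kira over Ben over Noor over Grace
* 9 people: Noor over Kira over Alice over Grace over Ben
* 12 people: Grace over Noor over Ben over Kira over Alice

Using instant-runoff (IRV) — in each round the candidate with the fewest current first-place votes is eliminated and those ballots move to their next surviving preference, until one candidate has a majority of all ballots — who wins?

Round 1: Grace 12, Alice 10, Noor 20, Ben 0, Kira 12. Ben eliminated.
Round 2: Grace 12, Alice 10, Noor 20, Kira 12. Alice eliminated.
Round 3: Grace 12, Noor 20, Kira 22. Grace eliminated.
Round 4: Noor 32, Kira 22. Noor has a majority (≥28).

Noor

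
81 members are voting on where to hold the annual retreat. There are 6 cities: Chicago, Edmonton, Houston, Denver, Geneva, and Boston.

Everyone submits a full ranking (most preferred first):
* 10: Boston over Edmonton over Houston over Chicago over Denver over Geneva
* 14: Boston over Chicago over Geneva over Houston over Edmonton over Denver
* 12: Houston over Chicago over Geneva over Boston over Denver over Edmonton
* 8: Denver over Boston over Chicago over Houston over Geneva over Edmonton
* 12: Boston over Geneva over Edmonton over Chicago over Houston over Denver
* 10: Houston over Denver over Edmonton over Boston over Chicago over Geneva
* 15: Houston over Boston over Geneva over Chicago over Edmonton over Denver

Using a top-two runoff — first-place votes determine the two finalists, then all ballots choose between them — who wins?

Round 1 first-place votes: Chicago 0, Edmonton 0, Houston 37, Denver 8, Geneva 0, Boston 36. Houston and Boston advance.
Runoff: Houston is ranked above Boston on 37 ballots, Boston above Houston on 44.

Boston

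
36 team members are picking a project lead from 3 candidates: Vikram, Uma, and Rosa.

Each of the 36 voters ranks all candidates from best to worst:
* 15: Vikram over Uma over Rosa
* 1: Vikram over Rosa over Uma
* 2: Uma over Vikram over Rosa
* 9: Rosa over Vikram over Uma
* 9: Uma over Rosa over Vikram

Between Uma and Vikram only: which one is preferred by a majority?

Vikram

Uma is ranked above Vikram on 11 ballots; Vikram above Uma on 25.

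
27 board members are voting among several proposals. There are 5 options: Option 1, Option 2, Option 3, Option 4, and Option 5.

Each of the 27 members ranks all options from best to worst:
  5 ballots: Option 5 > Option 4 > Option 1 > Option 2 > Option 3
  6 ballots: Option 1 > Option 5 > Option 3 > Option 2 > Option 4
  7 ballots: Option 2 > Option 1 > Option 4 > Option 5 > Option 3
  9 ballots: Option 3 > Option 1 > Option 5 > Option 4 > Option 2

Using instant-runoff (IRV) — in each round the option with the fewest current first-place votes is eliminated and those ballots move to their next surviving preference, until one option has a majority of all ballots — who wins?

Round 1: Option 1 6, Option 2 7, Option 3 9, Option 4 0, Option 5 5. Option 4 eliminated.
Round 2: Option 1 6, Option 2 7, Option 3 9, Option 5 5. Option 5 eliminated.
Round 3: Option 1 11, Option 2 7, Option 3 9. Option 2 eliminated.
Round 4: Option 1 18, Option 3 9. Option 1 has a majority (≥14).

Option 1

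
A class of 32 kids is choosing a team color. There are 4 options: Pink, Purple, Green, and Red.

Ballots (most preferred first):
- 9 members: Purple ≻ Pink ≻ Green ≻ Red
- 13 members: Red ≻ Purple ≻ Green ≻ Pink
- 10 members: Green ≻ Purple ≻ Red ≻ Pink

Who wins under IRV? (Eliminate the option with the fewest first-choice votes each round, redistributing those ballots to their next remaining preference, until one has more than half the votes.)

Green

Round 1: Pink 0, Purple 9, Green 10, Red 13. Pink eliminated.
Round 2: Purple 9, Green 10, Red 13. Purple eliminated.
Round 3: Green 19, Red 13. Green has a majority (≥17).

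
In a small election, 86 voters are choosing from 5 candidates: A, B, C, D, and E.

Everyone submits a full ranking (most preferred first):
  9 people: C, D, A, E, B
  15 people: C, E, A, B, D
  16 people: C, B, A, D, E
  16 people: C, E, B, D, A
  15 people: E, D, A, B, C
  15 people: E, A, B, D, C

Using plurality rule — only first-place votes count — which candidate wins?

C

First-place votes: A 0, B 0, C 56, D 0, E 30.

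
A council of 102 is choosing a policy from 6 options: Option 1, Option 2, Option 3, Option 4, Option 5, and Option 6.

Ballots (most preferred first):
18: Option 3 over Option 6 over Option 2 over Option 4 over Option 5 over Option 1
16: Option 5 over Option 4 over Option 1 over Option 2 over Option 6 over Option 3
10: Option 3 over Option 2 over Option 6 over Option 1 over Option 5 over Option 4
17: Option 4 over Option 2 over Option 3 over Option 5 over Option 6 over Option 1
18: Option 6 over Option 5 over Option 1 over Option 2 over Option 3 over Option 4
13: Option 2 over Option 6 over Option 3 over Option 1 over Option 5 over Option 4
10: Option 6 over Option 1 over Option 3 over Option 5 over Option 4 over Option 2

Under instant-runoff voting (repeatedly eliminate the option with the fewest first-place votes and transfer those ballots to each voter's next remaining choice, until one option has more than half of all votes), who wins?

Option 6

Round 1: Option 1 0, Option 2 13, Option 3 28, Option 4 17, Option 5 16, Option 6 28. Option 1 eliminated.
Round 2: Option 2 13, Option 3 28, Option 4 17, Option 5 16, Option 6 28. Option 2 eliminated.
Round 3: Option 3 28, Option 4 17, Option 5 16, Option 6 41. Option 5 eliminated.
Round 4: Option 3 28, Option 4 33, Option 6 41. Option 3 eliminated.
Round 5: Option 4 33, Option 6 69. Option 6 has a majority (≥52).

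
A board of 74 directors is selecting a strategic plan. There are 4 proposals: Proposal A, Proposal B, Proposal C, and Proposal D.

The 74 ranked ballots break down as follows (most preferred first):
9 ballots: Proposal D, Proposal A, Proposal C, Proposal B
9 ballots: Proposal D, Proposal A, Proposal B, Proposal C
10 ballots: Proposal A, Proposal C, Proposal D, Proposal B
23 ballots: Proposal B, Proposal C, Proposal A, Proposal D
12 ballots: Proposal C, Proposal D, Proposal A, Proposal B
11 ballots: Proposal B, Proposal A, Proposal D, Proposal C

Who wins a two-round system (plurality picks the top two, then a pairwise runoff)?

Round 1 first-place votes: Proposal A 10, Proposal B 34, Proposal C 12, Proposal D 18. Proposal B and Proposal D advance.
Runoff: Proposal B is ranked above Proposal D on 34 ballots, Proposal D above Proposal B on 40.

Proposal D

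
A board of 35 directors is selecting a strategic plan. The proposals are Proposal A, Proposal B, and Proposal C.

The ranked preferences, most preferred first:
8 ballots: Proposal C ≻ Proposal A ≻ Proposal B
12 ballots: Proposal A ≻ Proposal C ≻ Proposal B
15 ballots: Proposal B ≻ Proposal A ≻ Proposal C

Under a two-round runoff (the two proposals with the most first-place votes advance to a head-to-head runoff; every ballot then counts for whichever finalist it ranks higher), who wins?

Proposal A

Round 1 first-place votes: Proposal A 12, Proposal B 15, Proposal C 8. Proposal B and Proposal A advance.
Runoff: Proposal B is ranked above Proposal A on 15 ballots, Proposal A above Proposal B on 20.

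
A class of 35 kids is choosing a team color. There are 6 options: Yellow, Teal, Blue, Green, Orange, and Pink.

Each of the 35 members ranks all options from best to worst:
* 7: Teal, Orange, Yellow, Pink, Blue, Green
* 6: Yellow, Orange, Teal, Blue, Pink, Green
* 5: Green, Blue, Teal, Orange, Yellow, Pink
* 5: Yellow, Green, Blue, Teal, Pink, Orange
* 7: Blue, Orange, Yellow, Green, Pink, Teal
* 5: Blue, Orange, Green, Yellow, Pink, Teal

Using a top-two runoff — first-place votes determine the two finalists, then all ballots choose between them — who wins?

Yellow

Round 1 first-place votes: Yellow 11, Teal 7, Blue 12, Green 5, Orange 0, Pink 0. Blue and Yellow advance.
Runoff: Blue is ranked above Yellow on 17 ballots, Yellow above Blue on 18.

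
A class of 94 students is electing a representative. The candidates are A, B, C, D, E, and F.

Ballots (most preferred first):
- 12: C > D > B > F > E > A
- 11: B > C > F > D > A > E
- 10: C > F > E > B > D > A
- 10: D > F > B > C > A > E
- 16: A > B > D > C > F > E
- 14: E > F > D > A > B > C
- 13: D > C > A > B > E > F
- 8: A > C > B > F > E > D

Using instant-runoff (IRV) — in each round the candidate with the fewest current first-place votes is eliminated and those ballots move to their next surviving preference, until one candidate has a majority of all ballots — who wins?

D

Round 1: A 24, B 11, C 22, D 23, E 14, F 0. F eliminated.
Round 2: A 24, B 11, C 22, D 23, E 14. B eliminated.
Round 3: A 24, C 33, D 23, E 14. E eliminated.
Round 4: A 24, C 33, D 37. A eliminated.
Round 5: C 41, D 53. D has a majority (≥48).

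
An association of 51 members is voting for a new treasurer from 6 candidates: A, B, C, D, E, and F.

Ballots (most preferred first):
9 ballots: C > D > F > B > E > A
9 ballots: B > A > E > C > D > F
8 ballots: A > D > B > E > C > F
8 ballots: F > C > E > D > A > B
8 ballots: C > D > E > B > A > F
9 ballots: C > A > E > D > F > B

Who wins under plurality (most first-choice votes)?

First-place votes: A 8, B 9, C 26, D 0, E 0, F 8.

C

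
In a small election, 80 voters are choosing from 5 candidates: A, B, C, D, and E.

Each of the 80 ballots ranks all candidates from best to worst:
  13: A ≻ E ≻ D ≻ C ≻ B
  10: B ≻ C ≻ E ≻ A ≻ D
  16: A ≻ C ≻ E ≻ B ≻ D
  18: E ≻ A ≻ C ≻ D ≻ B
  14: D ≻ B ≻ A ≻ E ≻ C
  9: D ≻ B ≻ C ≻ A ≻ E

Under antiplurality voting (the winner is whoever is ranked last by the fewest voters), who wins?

Last-place votes: A 0, B 31, C 14, D 26, E 9.

A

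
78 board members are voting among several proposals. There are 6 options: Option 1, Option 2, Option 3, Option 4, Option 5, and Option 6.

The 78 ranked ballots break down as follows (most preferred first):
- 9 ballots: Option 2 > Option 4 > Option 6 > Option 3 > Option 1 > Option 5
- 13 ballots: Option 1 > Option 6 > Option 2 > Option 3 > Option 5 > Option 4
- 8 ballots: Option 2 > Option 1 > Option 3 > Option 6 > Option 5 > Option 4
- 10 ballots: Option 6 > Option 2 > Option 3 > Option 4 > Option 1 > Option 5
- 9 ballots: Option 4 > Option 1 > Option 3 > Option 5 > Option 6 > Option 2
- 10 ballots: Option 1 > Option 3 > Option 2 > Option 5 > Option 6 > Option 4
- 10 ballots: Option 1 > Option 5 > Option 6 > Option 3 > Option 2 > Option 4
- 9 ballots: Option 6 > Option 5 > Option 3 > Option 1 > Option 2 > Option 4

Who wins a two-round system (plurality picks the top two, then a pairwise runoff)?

Option 1

Round 1 first-place votes: Option 1 33, Option 2 17, Option 3 0, Option 4 9, Option 5 0, Option 6 19. Option 1 and Option 6 advance.
Runoff: Option 1 is ranked above Option 6 on 50 ballots, Option 6 above Option 1 on 28.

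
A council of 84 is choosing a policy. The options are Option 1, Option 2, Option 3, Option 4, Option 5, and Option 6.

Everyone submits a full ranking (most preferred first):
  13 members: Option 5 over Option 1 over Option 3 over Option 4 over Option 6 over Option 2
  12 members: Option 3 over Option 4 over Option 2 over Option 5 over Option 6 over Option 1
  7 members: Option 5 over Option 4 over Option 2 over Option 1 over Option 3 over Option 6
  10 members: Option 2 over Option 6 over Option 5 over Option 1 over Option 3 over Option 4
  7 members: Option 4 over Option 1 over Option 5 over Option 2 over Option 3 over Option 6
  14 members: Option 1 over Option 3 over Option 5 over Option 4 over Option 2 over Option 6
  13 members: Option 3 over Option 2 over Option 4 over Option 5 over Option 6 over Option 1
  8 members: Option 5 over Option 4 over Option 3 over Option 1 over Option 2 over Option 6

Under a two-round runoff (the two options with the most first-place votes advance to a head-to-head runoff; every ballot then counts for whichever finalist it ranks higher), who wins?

Option 5

Round 1 first-place votes: Option 1 14, Option 2 10, Option 3 25, Option 4 7, Option 5 28, Option 6 0. Option 5 and Option 3 advance.
Runoff: Option 5 is ranked above Option 3 on 45 ballots, Option 3 above Option 5 on 39.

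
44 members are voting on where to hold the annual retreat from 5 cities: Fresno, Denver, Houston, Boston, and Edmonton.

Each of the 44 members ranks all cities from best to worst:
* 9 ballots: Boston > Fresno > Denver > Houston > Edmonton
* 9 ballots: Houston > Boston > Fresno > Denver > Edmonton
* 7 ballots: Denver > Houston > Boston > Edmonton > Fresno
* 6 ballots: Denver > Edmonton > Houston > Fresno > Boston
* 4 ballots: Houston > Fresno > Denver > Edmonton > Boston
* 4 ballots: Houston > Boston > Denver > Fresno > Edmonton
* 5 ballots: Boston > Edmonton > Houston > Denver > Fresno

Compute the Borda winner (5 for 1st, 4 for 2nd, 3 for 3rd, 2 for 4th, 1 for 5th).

Fresno: 9×4 + 9×3 + 7×1 + 6×2 + 4×4 + 4×2 + 5×1 = 111
Denver: 9×3 + 9×2 + 7×5 + 6×5 + 4×3 + 4×3 + 5×2 = 144
Houston: 9×2 + 9×5 + 7×4 + 6×3 + 4×5 + 4×5 + 5×3 = 164
Boston: 9×5 + 9×4 + 7×3 + 6×1 + 4×1 + 4×4 + 5×5 = 153
Edmonton: 9×1 + 9×1 + 7×2 + 6×4 + 4×2 + 4×1 + 5×4 = 88

Houston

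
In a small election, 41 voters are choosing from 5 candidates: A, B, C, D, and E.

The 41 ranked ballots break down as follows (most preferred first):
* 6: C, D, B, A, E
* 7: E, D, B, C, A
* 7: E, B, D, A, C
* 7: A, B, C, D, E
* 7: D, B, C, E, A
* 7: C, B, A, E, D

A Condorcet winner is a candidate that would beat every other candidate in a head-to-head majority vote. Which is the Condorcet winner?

B

B vs A: 34–7
B vs C: 28–13
B vs D: 21–20
B vs E: 27–14
B beats every other candidate.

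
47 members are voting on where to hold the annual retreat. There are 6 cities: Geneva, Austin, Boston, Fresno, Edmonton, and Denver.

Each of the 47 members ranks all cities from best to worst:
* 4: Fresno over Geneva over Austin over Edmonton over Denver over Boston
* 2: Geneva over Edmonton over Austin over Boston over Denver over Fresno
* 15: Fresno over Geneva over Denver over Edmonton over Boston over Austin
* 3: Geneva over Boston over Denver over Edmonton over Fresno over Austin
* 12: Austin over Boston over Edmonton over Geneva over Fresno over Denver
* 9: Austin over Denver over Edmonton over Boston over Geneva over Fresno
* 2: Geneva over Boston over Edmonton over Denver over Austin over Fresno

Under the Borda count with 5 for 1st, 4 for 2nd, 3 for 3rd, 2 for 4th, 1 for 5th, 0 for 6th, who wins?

Geneva: 4×4 + 2×5 + 15×4 + 3×5 + 12×2 + 9×1 + 2×5 = 144
Austin: 4×3 + 2×3 + 15×0 + 3×0 + 12×5 + 9×5 + 2×1 = 125
Boston: 4×0 + 2×2 + 15×1 + 3×4 + 12×4 + 9×2 + 2×4 = 105
Fresno: 4×5 + 2×0 + 15×5 + 3×1 + 12×1 + 9×0 + 2×0 = 110
Edmonton: 4×2 + 2×4 + 15×2 + 3×2 + 12×3 + 9×3 + 2×3 = 121
Denver: 4×1 + 2×1 + 15×3 + 3×3 + 12×0 + 9×4 + 2×2 = 100

Geneva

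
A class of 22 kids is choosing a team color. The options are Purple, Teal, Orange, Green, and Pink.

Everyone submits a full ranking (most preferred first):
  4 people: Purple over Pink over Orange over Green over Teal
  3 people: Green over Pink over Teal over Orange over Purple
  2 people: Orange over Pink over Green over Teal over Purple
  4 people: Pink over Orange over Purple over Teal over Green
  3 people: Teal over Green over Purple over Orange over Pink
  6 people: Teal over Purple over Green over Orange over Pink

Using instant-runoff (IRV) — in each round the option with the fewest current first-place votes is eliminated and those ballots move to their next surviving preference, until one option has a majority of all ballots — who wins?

Round 1: Purple 4, Teal 9, Orange 2, Green 3, Pink 4. Orange eliminated.
Round 2: Purple 4, Teal 9, Green 3, Pink 6. Green eliminated.
Round 3: Purple 4, Teal 9, Pink 9. Purple eliminated.
Round 4: Teal 9, Pink 13. Pink has a majority (≥12).

Pink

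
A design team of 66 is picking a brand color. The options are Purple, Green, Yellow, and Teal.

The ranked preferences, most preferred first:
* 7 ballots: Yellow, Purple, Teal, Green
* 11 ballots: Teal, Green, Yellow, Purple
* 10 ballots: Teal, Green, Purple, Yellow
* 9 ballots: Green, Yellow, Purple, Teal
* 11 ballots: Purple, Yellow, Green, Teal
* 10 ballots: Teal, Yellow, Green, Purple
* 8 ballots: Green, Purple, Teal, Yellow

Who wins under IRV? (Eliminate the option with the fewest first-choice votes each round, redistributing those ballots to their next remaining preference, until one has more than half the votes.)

Purple

Round 1: Purple 11, Green 17, Yellow 7, Teal 31. Yellow eliminated.
Round 2: Purple 18, Green 17, Teal 31. Green eliminated.
Round 3: Purple 35, Teal 31. Purple has a majority (≥34).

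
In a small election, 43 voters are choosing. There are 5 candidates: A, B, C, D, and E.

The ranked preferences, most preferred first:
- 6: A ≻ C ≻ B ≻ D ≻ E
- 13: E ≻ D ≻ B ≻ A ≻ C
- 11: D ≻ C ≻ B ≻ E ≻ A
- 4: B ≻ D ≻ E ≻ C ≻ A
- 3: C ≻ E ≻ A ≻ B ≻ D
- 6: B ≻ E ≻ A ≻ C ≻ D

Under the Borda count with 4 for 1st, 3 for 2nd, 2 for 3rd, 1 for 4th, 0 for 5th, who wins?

A: 6×4 + 13×1 + 11×0 + 4×0 + 3×2 + 6×2 = 55
B: 6×2 + 13×2 + 11×2 + 4×4 + 3×1 + 6×4 = 103
C: 6×3 + 13×0 + 11×3 + 4×1 + 3×4 + 6×1 = 73
D: 6×1 + 13×3 + 11×4 + 4×3 + 3×0 + 6×0 = 101
E: 6×0 + 13×4 + 11×1 + 4×2 + 3×3 + 6×3 = 98

B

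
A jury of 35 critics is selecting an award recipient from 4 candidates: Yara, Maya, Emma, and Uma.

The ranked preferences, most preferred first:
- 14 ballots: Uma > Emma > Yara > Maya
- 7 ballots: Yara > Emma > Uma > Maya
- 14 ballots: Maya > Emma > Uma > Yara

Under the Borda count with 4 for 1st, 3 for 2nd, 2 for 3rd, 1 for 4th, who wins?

Yara: 14×2 + 7×4 + 14×1 = 70
Maya: 14×1 + 7×1 + 14×4 = 77
Emma: 14×3 + 7×3 + 14×3 = 105
Uma: 14×4 + 7×2 + 14×2 = 98

Emma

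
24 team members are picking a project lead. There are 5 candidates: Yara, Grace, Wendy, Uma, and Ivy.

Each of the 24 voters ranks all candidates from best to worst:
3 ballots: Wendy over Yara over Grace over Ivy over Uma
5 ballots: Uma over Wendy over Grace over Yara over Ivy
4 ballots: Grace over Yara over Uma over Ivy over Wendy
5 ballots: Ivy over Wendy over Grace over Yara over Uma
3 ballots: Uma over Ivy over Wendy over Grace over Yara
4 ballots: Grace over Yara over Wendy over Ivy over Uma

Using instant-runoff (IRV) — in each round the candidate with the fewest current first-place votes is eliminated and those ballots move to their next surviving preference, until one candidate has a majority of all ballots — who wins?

Round 1: Yara 0, Grace 8, Wendy 3, Uma 8, Ivy 5. Yara eliminated.
Round 2: Grace 8, Wendy 3, Uma 8, Ivy 5. Wendy eliminated.
Round 3: Grace 11, Uma 8, Ivy 5. Ivy eliminated.
Round 4: Grace 16, Uma 8. Grace has a majority (≥13).

Grace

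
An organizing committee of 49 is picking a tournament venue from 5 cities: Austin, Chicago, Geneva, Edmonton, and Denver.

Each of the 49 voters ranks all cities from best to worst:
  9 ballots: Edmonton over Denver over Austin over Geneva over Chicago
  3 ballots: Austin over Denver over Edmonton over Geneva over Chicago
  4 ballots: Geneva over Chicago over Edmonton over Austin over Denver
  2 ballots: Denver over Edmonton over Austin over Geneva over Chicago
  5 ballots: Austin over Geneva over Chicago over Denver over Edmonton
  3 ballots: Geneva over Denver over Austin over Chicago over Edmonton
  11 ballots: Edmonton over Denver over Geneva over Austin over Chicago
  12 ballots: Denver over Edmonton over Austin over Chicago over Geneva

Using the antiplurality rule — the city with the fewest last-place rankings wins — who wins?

Austin

Last-place votes: Austin 0, Chicago 25, Geneva 12, Edmonton 8, Denver 4.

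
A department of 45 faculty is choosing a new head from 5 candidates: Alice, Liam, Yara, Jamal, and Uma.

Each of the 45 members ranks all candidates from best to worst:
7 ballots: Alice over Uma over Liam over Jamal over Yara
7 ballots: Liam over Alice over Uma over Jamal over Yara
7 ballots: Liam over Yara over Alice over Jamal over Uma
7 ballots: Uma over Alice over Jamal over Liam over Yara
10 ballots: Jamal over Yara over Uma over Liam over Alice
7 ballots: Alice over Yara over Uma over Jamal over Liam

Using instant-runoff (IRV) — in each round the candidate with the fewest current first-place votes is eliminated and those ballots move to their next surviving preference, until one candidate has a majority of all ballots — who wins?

Liam

Round 1: Alice 14, Liam 14, Yara 0, Jamal 10, Uma 7. Yara eliminated.
Round 2: Alice 14, Liam 14, Jamal 10, Uma 7. Uma eliminated.
Round 3: Alice 21, Liam 14, Jamal 10. Jamal eliminated.
Round 4: Alice 21, Liam 24. Liam has a majority (≥23).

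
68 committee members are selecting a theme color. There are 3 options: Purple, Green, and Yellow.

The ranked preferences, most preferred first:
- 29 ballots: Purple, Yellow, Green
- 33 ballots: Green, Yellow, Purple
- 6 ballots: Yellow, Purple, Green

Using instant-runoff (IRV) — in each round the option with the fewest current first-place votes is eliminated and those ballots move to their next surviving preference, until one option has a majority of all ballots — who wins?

Purple

Round 1: Purple 29, Green 33, Yellow 6. Yellow eliminated.
Round 2: Purple 35, Green 33. Purple has a majority (≥35).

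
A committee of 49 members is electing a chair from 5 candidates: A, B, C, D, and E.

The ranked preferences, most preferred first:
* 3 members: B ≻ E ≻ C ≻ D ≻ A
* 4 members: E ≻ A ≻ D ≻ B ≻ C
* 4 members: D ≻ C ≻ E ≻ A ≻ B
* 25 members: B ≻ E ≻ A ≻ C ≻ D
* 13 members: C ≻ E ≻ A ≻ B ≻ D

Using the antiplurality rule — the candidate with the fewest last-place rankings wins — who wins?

E

Last-place votes: A 3, B 4, C 4, D 38, E 0.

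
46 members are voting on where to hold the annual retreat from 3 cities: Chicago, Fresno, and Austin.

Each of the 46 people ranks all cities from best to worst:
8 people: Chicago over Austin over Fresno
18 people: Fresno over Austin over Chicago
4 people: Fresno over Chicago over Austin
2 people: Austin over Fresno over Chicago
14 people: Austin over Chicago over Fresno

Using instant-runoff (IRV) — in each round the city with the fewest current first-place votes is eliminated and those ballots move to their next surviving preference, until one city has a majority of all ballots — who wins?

Round 1: Chicago 8, Fresno 22, Austin 16. Chicago eliminated.
Round 2: Fresno 22, Austin 24. Austin has a majority (≥24).

Austin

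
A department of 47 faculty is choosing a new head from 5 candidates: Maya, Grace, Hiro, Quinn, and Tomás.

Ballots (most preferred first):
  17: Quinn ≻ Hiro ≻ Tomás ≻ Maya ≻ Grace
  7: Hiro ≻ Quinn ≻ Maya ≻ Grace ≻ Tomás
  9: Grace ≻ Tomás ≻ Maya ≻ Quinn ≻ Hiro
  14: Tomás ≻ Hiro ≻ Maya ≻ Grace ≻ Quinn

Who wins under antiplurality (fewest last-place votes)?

Last-place votes: Maya 0, Grace 17, Hiro 9, Quinn 14, Tomás 7.

Maya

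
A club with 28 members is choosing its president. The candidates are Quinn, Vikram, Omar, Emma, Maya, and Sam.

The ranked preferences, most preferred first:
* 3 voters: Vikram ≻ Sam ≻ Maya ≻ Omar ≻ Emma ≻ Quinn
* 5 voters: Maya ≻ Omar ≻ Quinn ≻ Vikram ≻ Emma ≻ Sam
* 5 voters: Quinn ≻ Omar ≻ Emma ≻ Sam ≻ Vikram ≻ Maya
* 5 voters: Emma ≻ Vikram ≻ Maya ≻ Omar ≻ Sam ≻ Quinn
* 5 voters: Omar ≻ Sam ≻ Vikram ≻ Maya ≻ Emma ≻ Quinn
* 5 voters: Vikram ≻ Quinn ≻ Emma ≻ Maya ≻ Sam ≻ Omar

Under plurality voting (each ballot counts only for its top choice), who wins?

First-place votes: Quinn 5, Vikram 8, Omar 5, Emma 5, Maya 5, Sam 0.

Vikram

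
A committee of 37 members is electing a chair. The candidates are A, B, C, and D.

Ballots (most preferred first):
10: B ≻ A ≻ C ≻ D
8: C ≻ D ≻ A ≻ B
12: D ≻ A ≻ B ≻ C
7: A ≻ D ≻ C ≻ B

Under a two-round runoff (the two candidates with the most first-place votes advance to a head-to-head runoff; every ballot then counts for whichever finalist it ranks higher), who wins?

D

Round 1 first-place votes: A 7, B 10, C 8, D 12. D and B advance.
Runoff: D is ranked above B on 27 ballots, B above D on 10.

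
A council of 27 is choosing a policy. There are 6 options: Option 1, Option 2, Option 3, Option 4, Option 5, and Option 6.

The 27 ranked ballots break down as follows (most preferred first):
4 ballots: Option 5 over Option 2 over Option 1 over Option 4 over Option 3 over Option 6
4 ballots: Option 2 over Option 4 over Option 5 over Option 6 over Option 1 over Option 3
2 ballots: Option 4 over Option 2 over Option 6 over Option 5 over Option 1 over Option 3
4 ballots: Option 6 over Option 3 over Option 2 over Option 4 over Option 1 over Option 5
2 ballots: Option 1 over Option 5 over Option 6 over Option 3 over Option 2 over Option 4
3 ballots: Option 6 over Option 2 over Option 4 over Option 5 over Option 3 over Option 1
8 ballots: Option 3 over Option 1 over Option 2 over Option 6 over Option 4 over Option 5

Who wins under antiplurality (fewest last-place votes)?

Last-place votes: Option 1 3, Option 2 0, Option 3 6, Option 4 2, Option 5 12, Option 6 4.

Option 2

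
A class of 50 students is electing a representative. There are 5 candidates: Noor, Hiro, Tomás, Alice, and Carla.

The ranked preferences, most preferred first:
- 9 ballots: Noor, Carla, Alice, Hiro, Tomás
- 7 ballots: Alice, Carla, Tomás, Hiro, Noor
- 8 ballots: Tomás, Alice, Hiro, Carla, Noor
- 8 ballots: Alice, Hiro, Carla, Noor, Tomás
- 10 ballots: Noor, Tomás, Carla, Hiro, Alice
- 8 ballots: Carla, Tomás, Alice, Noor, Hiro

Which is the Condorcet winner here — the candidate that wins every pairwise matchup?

Carla vs Noor: 31–19
Carla vs Hiro: 34–16
Carla vs Tomás: 32–18
Carla vs Alice: 27–23
Carla beats every other candidate.

Carla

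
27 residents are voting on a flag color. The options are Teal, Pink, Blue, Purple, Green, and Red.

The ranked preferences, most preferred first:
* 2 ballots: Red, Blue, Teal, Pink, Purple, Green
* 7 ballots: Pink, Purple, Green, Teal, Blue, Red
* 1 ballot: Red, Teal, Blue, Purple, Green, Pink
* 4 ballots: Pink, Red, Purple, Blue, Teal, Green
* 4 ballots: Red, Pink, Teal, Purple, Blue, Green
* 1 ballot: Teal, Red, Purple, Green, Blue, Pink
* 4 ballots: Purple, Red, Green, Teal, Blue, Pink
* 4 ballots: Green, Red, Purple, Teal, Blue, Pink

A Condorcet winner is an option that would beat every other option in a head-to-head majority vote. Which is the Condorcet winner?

Red

Red vs Teal: 19–8
Red vs Pink: 16–11
Red vs Blue: 20–7
Red vs Purple: 16–11
Red vs Green: 16–11
Red beats every other option.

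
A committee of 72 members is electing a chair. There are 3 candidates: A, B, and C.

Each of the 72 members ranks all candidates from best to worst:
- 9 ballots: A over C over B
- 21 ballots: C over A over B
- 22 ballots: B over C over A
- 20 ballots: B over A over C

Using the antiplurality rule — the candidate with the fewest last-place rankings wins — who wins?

Last-place votes: A 22, B 30, C 20.

C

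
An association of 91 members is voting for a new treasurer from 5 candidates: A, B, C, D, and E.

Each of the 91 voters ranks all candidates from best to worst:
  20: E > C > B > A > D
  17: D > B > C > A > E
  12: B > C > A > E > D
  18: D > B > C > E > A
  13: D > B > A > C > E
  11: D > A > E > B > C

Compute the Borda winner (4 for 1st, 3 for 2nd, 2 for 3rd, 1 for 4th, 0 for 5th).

A: 20×1 + 17×1 + 12×2 + 18×0 + 13×2 + 11×3 = 120
B: 20×2 + 17×3 + 12×4 + 18×3 + 13×3 + 11×1 = 243
C: 20×3 + 17×2 + 12×3 + 18×2 + 13×1 + 11×0 = 179
D: 20×0 + 17×4 + 12×0 + 18×4 + 13×4 + 11×4 = 236
E: 20×4 + 17×0 + 12×1 + 18×1 + 13×0 + 11×2 = 132

B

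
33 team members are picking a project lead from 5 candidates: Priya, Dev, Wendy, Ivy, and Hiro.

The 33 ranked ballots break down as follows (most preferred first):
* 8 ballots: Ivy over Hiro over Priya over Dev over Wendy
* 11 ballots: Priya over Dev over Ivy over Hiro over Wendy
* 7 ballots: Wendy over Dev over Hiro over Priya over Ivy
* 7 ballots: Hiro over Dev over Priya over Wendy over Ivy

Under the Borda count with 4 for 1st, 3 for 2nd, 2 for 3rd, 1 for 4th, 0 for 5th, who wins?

Priya: 8×2 + 11×4 + 7×1 + 7×2 = 81
Dev: 8×1 + 11×3 + 7×3 + 7×3 = 83
Wendy: 8×0 + 11×0 + 7×4 + 7×1 = 35
Ivy: 8×4 + 11×2 + 7×0 + 7×0 = 54
Hiro: 8×3 + 11×1 + 7×2 + 7×4 = 77

Dev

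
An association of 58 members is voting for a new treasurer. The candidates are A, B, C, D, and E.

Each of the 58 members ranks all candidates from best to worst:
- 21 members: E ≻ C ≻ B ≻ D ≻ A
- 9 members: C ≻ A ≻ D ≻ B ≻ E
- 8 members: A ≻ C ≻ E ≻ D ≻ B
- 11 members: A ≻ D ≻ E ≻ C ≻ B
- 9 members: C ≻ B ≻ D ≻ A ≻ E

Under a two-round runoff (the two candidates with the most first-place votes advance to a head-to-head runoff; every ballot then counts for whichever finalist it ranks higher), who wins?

A

Round 1 first-place votes: A 19, B 0, C 18, D 0, E 21. E and A advance.
Runoff: E is ranked above A on 21 ballots, A above E on 37.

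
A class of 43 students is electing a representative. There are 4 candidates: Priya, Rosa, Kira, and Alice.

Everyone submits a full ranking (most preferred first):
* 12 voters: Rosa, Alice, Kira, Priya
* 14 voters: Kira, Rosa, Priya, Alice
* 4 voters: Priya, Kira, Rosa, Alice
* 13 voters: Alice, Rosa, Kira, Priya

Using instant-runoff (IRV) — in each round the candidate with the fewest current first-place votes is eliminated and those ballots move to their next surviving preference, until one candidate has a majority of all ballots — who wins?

Round 1: Priya 4, Rosa 12, Kira 14, Alice 13. Priya eliminated.
Round 2: Rosa 12, Kira 18, Alice 13. Rosa eliminated.
Round 3: Kira 18, Alice 25. Alice has a majority (≥22).

Alice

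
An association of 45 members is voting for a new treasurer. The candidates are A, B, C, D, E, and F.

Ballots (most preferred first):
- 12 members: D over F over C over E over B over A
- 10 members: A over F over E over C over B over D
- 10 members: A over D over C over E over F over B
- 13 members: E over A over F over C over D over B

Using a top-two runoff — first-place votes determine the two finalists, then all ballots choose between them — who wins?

Round 1 first-place votes: A 20, B 0, C 0, D 12, E 13, F 0. A and E advance.
Runoff: A is ranked above E on 20 ballots, E above A on 25.

E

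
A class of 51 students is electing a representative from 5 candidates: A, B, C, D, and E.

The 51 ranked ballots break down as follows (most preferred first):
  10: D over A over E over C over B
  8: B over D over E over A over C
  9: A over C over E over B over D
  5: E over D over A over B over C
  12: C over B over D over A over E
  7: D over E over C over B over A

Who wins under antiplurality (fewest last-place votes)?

Last-place votes: A 7, B 10, C 13, D 9, E 12.

A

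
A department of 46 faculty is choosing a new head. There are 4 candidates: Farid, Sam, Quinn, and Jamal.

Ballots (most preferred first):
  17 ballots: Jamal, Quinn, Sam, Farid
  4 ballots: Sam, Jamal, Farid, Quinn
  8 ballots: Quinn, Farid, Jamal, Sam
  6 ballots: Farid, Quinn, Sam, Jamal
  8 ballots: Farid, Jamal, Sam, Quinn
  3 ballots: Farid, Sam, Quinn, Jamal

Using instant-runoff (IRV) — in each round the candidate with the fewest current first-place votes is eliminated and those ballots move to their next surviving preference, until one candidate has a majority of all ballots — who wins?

Round 1: Farid 17, Sam 4, Quinn 8, Jamal 17. Sam eliminated.
Round 2: Farid 17, Quinn 8, Jamal 21. Quinn eliminated.
Round 3: Farid 25, Jamal 21. Farid has a majority (≥24).

Farid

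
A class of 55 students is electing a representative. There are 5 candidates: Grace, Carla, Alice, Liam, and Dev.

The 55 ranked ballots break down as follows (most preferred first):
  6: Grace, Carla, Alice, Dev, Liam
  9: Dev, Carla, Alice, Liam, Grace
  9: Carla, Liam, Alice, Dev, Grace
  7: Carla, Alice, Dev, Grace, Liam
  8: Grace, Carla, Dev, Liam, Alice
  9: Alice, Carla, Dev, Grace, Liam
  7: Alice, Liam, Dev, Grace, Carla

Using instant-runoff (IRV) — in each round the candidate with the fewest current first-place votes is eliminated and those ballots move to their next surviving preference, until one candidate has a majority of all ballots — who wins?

Round 1: Grace 14, Carla 16, Alice 16, Liam 0, Dev 9. Liam eliminated.
Round 2: Grace 14, Carla 16, Alice 16, Dev 9. Dev eliminated.
Round 3: Grace 14, Carla 25, Alice 16. Grace eliminated.
Round 4: Carla 39, Alice 16. Carla has a majority (≥28).

Carla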